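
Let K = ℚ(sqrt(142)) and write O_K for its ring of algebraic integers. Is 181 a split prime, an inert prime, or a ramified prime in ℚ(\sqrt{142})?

d = 142 ≡ 2 (mod 4), so O_K = ℤ[√142] and disc(K) = 4d = 568.
181 ∤ 568, so 181 is unramified.
(142/181) = 142^90 mod 181 = 1, giving Legendre symbol 1.
(142/181) = 1, so 181 splits.

p splits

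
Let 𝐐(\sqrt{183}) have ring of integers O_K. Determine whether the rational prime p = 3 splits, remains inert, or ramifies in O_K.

183 mod 4 = 3, hence disc K = 4·183 = 732 and O_K = ℤ[√183].
disc(K) = 732 = 3·244, so p = 3 is ramified.

p ramifies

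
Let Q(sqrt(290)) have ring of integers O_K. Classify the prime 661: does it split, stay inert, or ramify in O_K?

Since 290 ≢ 1 mod 4, the ring of integers is ℤ[√290] with discriminant 4·290 = 1160.
disc(K) = 1160 is not divisible by 661; 661 is unramified.
Legendre symbol by Euler's criterion: (290/661) ≡ 290^330 ≡ 660 (mod 661), i.e. (290/661) = -1.
Legendre symbol -1 ⇒ 661 is inert.

inert — (661) stays prime in O_K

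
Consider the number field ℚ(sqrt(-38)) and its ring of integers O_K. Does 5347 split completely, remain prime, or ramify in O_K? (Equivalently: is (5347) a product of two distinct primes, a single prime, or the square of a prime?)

-38 mod 4 = 2, hence disc K = 4·(-38) = -152 and O_K = ℤ[√-38].
Since gcd(5347, -152) = 1 the prime 5347 does not ramify.
Compute (-38/5347) via Euler: 5309^((5347-1)/2) mod 5347 = 1, so (-38/5347) = 1.
d is a quadratic residue mod p, hence 5347 splits in O_K.

splits completely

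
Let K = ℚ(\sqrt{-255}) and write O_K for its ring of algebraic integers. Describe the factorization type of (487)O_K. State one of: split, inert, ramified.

487 splits in O_K

-255 mod 4 = 1, hence disc K = -255 and O_K = ℤ[(1+√-255)/2].
Since gcd(487, -255) = 1 the prime 487 does not ramify.
(-255/487) = 232^243 mod 487 = 1, giving Legendre symbol 1.
(-255/487) = 1, so 487 splits.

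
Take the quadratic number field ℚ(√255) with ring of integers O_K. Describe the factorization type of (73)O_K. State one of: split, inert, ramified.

73 splits in O_K

d = 255 ≡ 3 (mod 4), so O_K = ℤ[√255] and disc(K) = 4d = 1020.
Since gcd(73, 1020) = 1 the prime 73 does not ramify.
Legendre symbol by Euler's criterion: (255/73) ≡ 255^36 ≡ 1 (mod 73), i.e. (255/73) = 1.
Legendre symbol 1 ⇒ 73 is split.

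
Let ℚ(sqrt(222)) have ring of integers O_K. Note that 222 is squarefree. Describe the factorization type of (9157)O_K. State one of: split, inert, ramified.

Since 222 ≢ 1 mod 4, the ring of integers is ℤ[√222] with discriminant 4·222 = 888.
Since gcd(9157, 888) = 1 the prime 9157 does not ramify.
Legendre symbol by Euler's criterion: (222/9157) ≡ 222^4578 ≡ 1 (mod 9157), i.e. (222/9157) = 1.
Legendre symbol 1 ⇒ 9157 is split.

9157 splits in O_K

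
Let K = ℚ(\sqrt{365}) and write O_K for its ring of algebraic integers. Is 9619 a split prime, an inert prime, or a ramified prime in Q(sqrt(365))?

d = 365 ≡ 1 (mod 4), so O_K = ℤ[(1+√365)/2] and disc(K) = d = 365.
Since gcd(9619, 365) = 1 the prime 9619 does not ramify.
Legendre symbol by Euler's criterion: (365/9619) ≡ 365^4809 ≡ 9618 (mod 9619), i.e. (365/9619) = -1.
Legendre symbol -1 ⇒ 9619 is inert.

remains prime (inert)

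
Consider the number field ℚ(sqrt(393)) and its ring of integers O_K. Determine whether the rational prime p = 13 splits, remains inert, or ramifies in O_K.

393 mod 4 = 1, hence disc K = 393 and O_K = ℤ[(1+√393)/2].
13 ∤ 393, so 13 is unramified.
(393/13) = 3^6 mod 13 = 1, giving Legendre symbol 1.
Legendre symbol 1 ⇒ 13 is split.

splits completely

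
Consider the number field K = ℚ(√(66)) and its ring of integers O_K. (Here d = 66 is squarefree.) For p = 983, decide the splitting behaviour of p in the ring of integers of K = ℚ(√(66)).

inert

66 mod 4 = 2, hence disc K = 4·66 = 264 and O_K = ℤ[√66].
disc(K) = 264 is not divisible by 983; 983 is unramified.
Euler's criterion: 66^491 mod 983 = 982. Thus (66|983) = -1.
(66/983) = -1, so 983 is inert.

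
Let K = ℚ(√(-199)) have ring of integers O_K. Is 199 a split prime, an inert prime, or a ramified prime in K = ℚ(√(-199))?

ramified — (199) = 𝔭²

-199 mod 4 = 1, hence disc K = -199 and O_K = ℤ[(1+√-199)/2].
disc(K) = -199 = 199·(-1), so p = 199 is ramified.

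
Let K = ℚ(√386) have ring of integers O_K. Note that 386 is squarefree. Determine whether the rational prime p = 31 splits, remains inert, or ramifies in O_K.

d = 386 ≡ 2 (mod 4), so O_K = ℤ[√386] and disc(K) = 4d = 1544.
31 ∤ 1544, so 31 is unramified.
(386/31) = 14^15 mod 31 = 1, giving Legendre symbol 1.
(386/31) = 1, so 31 splits.

p splits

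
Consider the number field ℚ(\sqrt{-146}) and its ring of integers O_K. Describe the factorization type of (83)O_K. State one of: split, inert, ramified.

inert — (83) stays prime in O_K

-146 mod 4 = 2, hence disc K = 4·(-146) = -584 and O_K = ℤ[√-146].
disc(K) = -584 is not divisible by 83; 83 is unramified.
Legendre symbol by Euler's criterion: (-146/83) ≡ (-146)^41 ≡ 82 (mod 83), i.e. (-146/83) = -1.
d is a non-residue mod p, hence 83 remains inert in O_K.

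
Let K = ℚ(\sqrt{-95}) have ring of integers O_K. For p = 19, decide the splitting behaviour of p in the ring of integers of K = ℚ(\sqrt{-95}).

d = -95 ≡ 1 (mod 4), so O_K = ℤ[(1+√-95)/2] and disc(K) = d = -95.
Ramification test: 19 | -95. The prime 19 ramifies in K.

ramified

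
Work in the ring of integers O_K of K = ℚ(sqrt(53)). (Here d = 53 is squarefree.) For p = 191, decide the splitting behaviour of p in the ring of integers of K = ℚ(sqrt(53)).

191 remains inert

d = 53 ≡ 1 (mod 4), so O_K = ℤ[(1+√53)/2] and disc(K) = d = 53.
disc(K) = 53 is not divisible by 191; 191 is unramified.
Euler's criterion: 53^95 mod 191 = 190. Thus (53|191) = -1.
(53/191) = -1, so 191 is inert.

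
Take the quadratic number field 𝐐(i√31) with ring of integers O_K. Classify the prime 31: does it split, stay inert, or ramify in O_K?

-31 mod 4 = 1, hence disc K = -31 and O_K = ℤ[(1+√-31)/2].
31 divides disc(K) = -31, so 31 ramifies.

ramified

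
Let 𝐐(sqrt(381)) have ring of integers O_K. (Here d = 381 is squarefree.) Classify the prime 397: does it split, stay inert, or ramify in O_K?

split

381 mod 4 = 1, hence disc K = 381 and O_K = ℤ[(1+√381)/2].
disc(K) = 381 is not divisible by 397; 397 is unramified.
Compute (381/397) via Euler: 381^((397-1)/2) mod 397 = 1, so (381/397) = 1.
(381/397) = 1, so 397 splits.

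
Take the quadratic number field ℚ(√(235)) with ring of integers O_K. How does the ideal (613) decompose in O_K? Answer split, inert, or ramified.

inert — (613) stays prime in O_K

d = 235 ≡ 3 (mod 4), so O_K = ℤ[√235] and disc(K) = 4d = 940.
disc(K) = 940 is not divisible by 613; 613 is unramified.
Compute (235/613) via Euler: 235^((613-1)/2) mod 613 = 612, so (235/613) = -1.
d is a non-residue mod p, hence 613 remains inert in O_K.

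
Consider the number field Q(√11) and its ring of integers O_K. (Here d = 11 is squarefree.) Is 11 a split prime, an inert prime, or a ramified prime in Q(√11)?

Since 11 ≢ 1 mod 4, the ring of integers is ℤ[√11] with discriminant 4·11 = 44.
disc(K) = 44 = 11·4, so p = 11 is ramified.

11 is ramified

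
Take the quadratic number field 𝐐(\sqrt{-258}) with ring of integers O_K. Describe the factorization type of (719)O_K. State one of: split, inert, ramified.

split — (719) = 𝔭₁𝔭₂ with 𝔭₁ ≠ 𝔭₂

Since -258 ≢ 1 mod 4, the ring of integers is ℤ[√-258] with discriminant 4·(-258) = -1032.
719 ∤ -1032, so 719 is unramified.
(-258/719) = 461^359 mod 719 = 1, giving Legendre symbol 1.
d is a quadratic residue mod p, hence 719 splits in O_K.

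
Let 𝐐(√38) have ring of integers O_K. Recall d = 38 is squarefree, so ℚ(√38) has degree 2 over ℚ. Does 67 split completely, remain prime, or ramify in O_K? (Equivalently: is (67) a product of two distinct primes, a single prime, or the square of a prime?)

d = 38 ≡ 2 (mod 4), so O_K = ℤ[√38] and disc(K) = 4d = 152.
Since gcd(67, 152) = 1 the prime 67 does not ramify.
Compute (38/67) via Euler: 38^((67-1)/2) mod 67 = 66, so (38/67) = -1.
d is a non-residue mod p, hence 67 remains inert in O_K.

67 remains inert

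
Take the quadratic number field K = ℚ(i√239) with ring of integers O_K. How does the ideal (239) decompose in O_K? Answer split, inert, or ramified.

Since -239 ≡ 1 mod 4, the ring of integers is ℤ[(1+√-239)/2] with discriminant -239.
Ramification test: 239 | -239. The prime 239 ramifies in K.

p ramifies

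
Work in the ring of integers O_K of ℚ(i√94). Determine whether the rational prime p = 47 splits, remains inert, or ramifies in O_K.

d = -94 ≡ 2 (mod 4), so O_K = ℤ[√-94] and disc(K) = 4d = -376.
47 divides disc(K) = -376, so 47 ramifies.

p ramifies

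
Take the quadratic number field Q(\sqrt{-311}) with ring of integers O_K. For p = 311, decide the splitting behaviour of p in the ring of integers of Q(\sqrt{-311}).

ramified

d = -311 ≡ 1 (mod 4), so O_K = ℤ[(1+√-311)/2] and disc(K) = d = -311.
Ramification test: 311 | -311. The prime 311 ramifies in K.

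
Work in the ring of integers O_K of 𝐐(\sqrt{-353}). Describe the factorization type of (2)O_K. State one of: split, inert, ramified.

p ramifies

Since -353 ≢ 1 mod 4, the ring of integers is ℤ[√-353] with discriminant 4·(-353) = -1412.
disc(K) = -1412 = 2·(-706), so p = 2 is ramified.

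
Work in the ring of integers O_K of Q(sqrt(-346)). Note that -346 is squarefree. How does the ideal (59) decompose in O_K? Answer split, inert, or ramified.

-346 mod 4 = 2, hence disc K = 4·(-346) = -1384 and O_K = ℤ[√-346].
Since gcd(59, -1384) = 1 the prime 59 does not ramify.
Euler's criterion: (-346)^29 mod 59 = 58. Thus (-346|59) = -1.
Legendre symbol -1 ⇒ 59 is inert.

p is inert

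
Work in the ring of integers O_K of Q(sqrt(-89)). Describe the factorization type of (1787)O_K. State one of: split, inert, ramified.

-89 mod 4 = 3, hence disc K = 4·(-89) = -356 and O_K = ℤ[√-89].
Since gcd(1787, -356) = 1 the prime 1787 does not ramify.
Legendre symbol by Euler's criterion: (-89/1787) ≡ (-89)^893 ≡ 1 (mod 1787), i.e. (-89/1787) = 1.
(-89/1787) = 1, so 1787 splits.

split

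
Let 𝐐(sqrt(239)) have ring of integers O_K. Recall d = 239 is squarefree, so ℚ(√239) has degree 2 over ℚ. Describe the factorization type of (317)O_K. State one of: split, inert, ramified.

inert — (317) stays prime in O_K

Since 239 ≢ 1 mod 4, the ring of integers is ℤ[√239] with discriminant 4·239 = 956.
disc(K) = 956 is not divisible by 317; 317 is unramified.
Legendre symbol by Euler's criterion: (239/317) ≡ 239^158 ≡ 316 (mod 317), i.e. (239/317) = -1.
d is a non-residue mod p, hence 317 remains inert in O_K.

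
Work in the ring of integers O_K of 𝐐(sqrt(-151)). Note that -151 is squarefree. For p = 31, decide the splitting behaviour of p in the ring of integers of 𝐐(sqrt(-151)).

31 splits in O_K

-151 mod 4 = 1, hence disc K = -151 and O_K = ℤ[(1+√-151)/2].
Since gcd(31, -151) = 1 the prime 31 does not ramify.
Euler's criterion: (-151)^15 mod 31 = 1. Thus (-151|31) = 1.
Legendre symbol 1 ⇒ 31 is split.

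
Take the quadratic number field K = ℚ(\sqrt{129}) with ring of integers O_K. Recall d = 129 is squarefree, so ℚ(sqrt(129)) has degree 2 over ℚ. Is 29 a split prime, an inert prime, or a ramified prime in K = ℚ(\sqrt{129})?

129 mod 4 = 1, hence disc K = 129 and O_K = ℤ[(1+√129)/2].
disc(K) = 129 is not divisible by 29; 29 is unramified.
Euler's criterion: 129^14 mod 29 = 1. Thus (129|29) = 1.
d is a quadratic residue mod p, hence 29 splits in O_K.

29 splits in O_K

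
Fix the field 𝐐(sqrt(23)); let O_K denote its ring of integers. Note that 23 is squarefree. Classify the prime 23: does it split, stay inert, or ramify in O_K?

ramified — (23) = 𝔭²

d = 23 ≡ 3 (mod 4), so O_K = ℤ[√23] and disc(K) = 4d = 92.
disc(K) = 92 = 23·4, so p = 23 is ramified.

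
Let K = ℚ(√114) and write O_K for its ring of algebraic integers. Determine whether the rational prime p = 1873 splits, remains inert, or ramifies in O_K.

p splits

Since 114 ≢ 1 mod 4, the ring of integers is ℤ[√114] with discriminant 4·114 = 456.
Since gcd(1873, 456) = 1 the prime 1873 does not ramify.
Legendre symbol by Euler's criterion: (114/1873) ≡ 114^936 ≡ 1 (mod 1873), i.e. (114/1873) = 1.
d is a quadratic residue mod p, hence 1873 splits in O_K.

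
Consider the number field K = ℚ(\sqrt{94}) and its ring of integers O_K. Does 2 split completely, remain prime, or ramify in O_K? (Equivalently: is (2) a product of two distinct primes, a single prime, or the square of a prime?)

Since 94 ≢ 1 mod 4, the ring of integers is ℤ[√94] with discriminant 4·94 = 376.
Ramification test: 2 | 376. The prime 2 ramifies in K.

p ramifies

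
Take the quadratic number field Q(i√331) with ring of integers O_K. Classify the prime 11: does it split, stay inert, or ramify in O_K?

11 remains inert

-331 mod 4 = 1, hence disc K = -331 and O_K = ℤ[(1+√-331)/2].
disc(K) = -331 is not divisible by 11; 11 is unramified.
Euler's criterion: (-331)^5 mod 11 = 10. Thus (-331|11) = -1.
(-331/11) = -1, so 11 is inert.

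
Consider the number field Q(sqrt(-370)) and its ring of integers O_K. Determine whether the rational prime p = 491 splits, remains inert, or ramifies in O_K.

split

-370 mod 4 = 2, hence disc K = 4·(-370) = -1480 and O_K = ℤ[√-370].
disc(K) = -1480 is not divisible by 491; 491 is unramified.
Compute (-370/491) via Euler: 121^((491-1)/2) mod 491 = 1, so (-370/491) = 1.
Legendre symbol 1 ⇒ 491 is split.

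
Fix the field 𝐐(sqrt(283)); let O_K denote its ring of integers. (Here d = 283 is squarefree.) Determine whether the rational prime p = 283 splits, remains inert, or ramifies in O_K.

ramified — (283) = 𝔭²

d = 283 ≡ 3 (mod 4), so O_K = ℤ[√283] and disc(K) = 4d = 1132.
Ramification test: 283 | 1132. The prime 283 ramifies in K.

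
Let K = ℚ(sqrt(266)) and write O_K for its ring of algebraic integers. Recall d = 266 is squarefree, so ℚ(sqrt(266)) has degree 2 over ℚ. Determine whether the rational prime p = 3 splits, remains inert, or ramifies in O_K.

d = 266 ≡ 2 (mod 4), so O_K = ℤ[√266] and disc(K) = 4d = 1064.
3 ∤ 1064, so 3 is unramified.
Compute (266/3) via Euler: 2^((3-1)/2) mod 3 = 2, so (266/3) = -1.
(266/3) = -1, so 3 is inert.

remains prime (inert)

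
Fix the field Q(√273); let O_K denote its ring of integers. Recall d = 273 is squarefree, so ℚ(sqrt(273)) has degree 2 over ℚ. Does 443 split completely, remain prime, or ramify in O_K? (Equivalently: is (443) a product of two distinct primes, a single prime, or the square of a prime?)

Since 273 ≡ 1 mod 4, the ring of integers is ℤ[(1+√273)/2] with discriminant 273.
disc(K) = 273 is not divisible by 443; 443 is unramified.
Compute (273/443) via Euler: 273^((443-1)/2) mod 443 = 442, so (273/443) = -1.
Legendre symbol -1 ⇒ 443 is inert.

inert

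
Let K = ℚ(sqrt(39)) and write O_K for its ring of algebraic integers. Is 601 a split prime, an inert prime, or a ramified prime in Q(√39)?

39 mod 4 = 3, hence disc K = 4·39 = 156 and O_K = ℤ[√39].
Since gcd(601, 156) = 1 the prime 601 does not ramify.
(39/601) = 39^300 mod 601 = 1, giving Legendre symbol 1.
Legendre symbol 1 ⇒ 601 is split.

splits completely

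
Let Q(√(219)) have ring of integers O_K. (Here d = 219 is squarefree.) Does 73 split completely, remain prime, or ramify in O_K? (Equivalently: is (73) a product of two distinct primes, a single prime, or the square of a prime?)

219 mod 4 = 3, hence disc K = 4·219 = 876 and O_K = ℤ[√219].
Ramification test: 73 | 876. The prime 73 ramifies in K.

73 is ramified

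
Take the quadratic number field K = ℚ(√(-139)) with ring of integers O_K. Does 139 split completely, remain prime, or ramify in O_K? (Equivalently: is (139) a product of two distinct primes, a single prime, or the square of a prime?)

ramified

-139 mod 4 = 1, hence disc K = -139 and O_K = ℤ[(1+√-139)/2].
disc(K) = -139 = 139·(-1), so p = 139 is ramified.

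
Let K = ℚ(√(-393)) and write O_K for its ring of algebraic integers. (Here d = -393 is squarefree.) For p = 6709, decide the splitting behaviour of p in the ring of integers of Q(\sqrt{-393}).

p splits

d = -393 ≡ 3 (mod 4), so O_K = ℤ[√-393] and disc(K) = 4d = -1572.
6709 ∤ -1572, so 6709 is unramified.
Compute (-393/6709) via Euler: 6316^((6709-1)/2) mod 6709 = 1, so (-393/6709) = 1.
Legendre symbol 1 ⇒ 6709 is split.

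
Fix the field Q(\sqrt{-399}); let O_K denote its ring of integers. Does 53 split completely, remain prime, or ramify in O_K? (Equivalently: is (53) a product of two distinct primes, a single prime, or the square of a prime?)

-399 mod 4 = 1, hence disc K = -399 and O_K = ℤ[(1+√-399)/2].
53 ∤ -399, so 53 is unramified.
Legendre symbol by Euler's criterion: (-399/53) ≡ (-399)^26 ≡ 1 (mod 53), i.e. (-399/53) = 1.
(-399/53) = 1, so 53 splits.

p splits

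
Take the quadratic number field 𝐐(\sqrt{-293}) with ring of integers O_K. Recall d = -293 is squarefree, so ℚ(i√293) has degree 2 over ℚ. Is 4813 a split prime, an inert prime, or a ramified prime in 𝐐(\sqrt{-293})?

inert

d = -293 ≡ 3 (mod 4), so O_K = ℤ[√-293] and disc(K) = 4d = -1172.
disc(K) = -1172 is not divisible by 4813; 4813 is unramified.
(-293/4813) = 4520^2406 mod 4813 = 4812, giving Legendre symbol -1.
Legendre symbol -1 ⇒ 4813 is inert.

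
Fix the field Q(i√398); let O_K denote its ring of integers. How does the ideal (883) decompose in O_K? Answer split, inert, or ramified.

-398 mod 4 = 2, hence disc K = 4·(-398) = -1592 and O_K = ℤ[√-398].
883 ∤ -1592, so 883 is unramified.
Compute (-398/883) via Euler: 485^((883-1)/2) mod 883 = 1, so (-398/883) = 1.
(-398/883) = 1, so 883 splits.

p splits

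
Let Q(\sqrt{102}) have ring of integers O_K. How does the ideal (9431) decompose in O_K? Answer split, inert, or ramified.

d = 102 ≡ 2 (mod 4), so O_K = ℤ[√102] and disc(K) = 4d = 408.
disc(K) = 408 is not divisible by 9431; 9431 is unramified.
Compute (102/9431) via Euler: 102^((9431-1)/2) mod 9431 = 1, so (102/9431) = 1.
Legendre symbol 1 ⇒ 9431 is split.

split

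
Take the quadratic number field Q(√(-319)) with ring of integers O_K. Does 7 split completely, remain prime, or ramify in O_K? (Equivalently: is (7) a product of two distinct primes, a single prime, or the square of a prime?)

inert

d = -319 ≡ 1 (mod 4), so O_K = ℤ[(1+√-319)/2] and disc(K) = d = -319.
disc(K) = -319 is not divisible by 7; 7 is unramified.
Legendre symbol by Euler's criterion: (-319/7) ≡ (-319)^3 ≡ 6 (mod 7), i.e. (-319/7) = -1.
Legendre symbol -1 ⇒ 7 is inert.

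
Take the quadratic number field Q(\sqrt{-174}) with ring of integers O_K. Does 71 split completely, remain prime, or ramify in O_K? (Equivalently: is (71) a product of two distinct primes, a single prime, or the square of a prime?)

inert

Since -174 ≢ 1 mod 4, the ring of integers is ℤ[√-174] with discriminant 4·(-174) = -696.
Since gcd(71, -696) = 1 the prime 71 does not ramify.
Compute (-174/71) via Euler: 39^((71-1)/2) mod 71 = 70, so (-174/71) = -1.
d is a non-residue mod p, hence 71 remains inert in O_K.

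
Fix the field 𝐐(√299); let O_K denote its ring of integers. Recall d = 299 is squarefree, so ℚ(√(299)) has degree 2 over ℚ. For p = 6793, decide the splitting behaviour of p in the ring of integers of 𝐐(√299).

remains prime (inert)

d = 299 ≡ 3 (mod 4), so O_K = ℤ[√299] and disc(K) = 4d = 1196.
disc(K) = 1196 is not divisible by 6793; 6793 is unramified.
(299/6793) = 299^3396 mod 6793 = 6792, giving Legendre symbol -1.
d is a non-residue mod p, hence 6793 remains inert in O_K.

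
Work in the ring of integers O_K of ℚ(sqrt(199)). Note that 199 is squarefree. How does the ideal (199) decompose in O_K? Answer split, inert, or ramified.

d = 199 ≡ 3 (mod 4), so O_K = ℤ[√199] and disc(K) = 4d = 796.
Ramification test: 199 | 796. The prime 199 ramifies in K.

p ramifies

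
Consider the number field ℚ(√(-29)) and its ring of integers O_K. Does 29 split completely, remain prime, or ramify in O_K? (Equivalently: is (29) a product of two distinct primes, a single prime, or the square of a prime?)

d = -29 ≡ 3 (mod 4), so O_K = ℤ[√-29] and disc(K) = 4d = -116.
29 divides disc(K) = -116, so 29 ramifies.

ramifies in O_K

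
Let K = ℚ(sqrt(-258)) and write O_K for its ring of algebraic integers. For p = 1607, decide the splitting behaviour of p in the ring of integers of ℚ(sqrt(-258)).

p splits

d = -258 ≡ 2 (mod 4), so O_K = ℤ[√-258] and disc(K) = 4d = -1032.
1607 ∤ -1032, so 1607 is unramified.
Euler's criterion: (-258)^803 mod 1607 = 1. Thus (-258|1607) = 1.
d is a quadratic residue mod p, hence 1607 splits in O_K.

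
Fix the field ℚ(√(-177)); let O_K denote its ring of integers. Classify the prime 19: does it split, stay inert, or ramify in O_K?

-177 mod 4 = 3, hence disc K = 4·(-177) = -708 and O_K = ℤ[√-177].
19 ∤ -708, so 19 is unramified.
Compute (-177/19) via Euler: 13^((19-1)/2) mod 19 = 18, so (-177/19) = -1.
d is a non-residue mod p, hence 19 remains inert in O_K.

inert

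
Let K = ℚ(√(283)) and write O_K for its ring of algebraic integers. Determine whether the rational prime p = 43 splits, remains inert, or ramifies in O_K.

split — (43) = 𝔭₁𝔭₂ with 𝔭₁ ≠ 𝔭₂

d = 283 ≡ 3 (mod 4), so O_K = ℤ[√283] and disc(K) = 4d = 1132.
43 ∤ 1132, so 43 is unramified.
(283/43) = 25^21 mod 43 = 1, giving Legendre symbol 1.
d is a quadratic residue mod p, hence 43 splits in O_K.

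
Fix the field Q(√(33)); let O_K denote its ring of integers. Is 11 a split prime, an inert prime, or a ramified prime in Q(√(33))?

ramified — (11) = 𝔭²

Since 33 ≡ 1 mod 4, the ring of integers is ℤ[(1+√33)/2] with discriminant 33.
11 divides disc(K) = 33, so 11 ramifies.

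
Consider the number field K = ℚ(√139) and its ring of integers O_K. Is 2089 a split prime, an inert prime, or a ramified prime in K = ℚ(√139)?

split

d = 139 ≡ 3 (mod 4), so O_K = ℤ[√139] and disc(K) = 4d = 556.
disc(K) = 556 is not divisible by 2089; 2089 is unramified.
Compute (139/2089) via Euler: 139^((2089-1)/2) mod 2089 = 1, so (139/2089) = 1.
d is a quadratic residue mod p, hence 2089 splits in O_K.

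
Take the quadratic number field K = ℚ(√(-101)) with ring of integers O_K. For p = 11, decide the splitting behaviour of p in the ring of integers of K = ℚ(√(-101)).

-101 mod 4 = 3, hence disc K = 4·(-101) = -404 and O_K = ℤ[√-101].
11 ∤ -404, so 11 is unramified.
(-101/11) = 9^5 mod 11 = 1, giving Legendre symbol 1.
d is a quadratic residue mod p, hence 11 splits in O_K.

p splits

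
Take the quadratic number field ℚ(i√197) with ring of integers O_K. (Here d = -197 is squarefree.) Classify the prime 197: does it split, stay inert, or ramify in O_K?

ramified

-197 mod 4 = 3, hence disc K = 4·(-197) = -788 and O_K = ℤ[√-197].
disc(K) = -788 = 197·(-4), so p = 197 is ramified.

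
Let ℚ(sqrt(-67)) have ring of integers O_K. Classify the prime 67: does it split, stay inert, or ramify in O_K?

67 is ramified

d = -67 ≡ 1 (mod 4), so O_K = ℤ[(1+√-67)/2] and disc(K) = d = -67.
67 divides disc(K) = -67, so 67 ramifies.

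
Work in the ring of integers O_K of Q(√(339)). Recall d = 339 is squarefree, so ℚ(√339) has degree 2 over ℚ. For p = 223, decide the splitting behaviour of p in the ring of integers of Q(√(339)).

223 splits in O_K

d = 339 ≡ 3 (mod 4), so O_K = ℤ[√339] and disc(K) = 4d = 1356.
223 ∤ 1356, so 223 is unramified.
Euler's criterion: 339^111 mod 223 = 1. Thus (339|223) = 1.
Legendre symbol 1 ⇒ 223 is split.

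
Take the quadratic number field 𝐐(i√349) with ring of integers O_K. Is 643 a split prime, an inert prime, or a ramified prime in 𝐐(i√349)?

split

d = -349 ≡ 3 (mod 4), so O_K = ℤ[√-349] and disc(K) = 4d = -1396.
643 ∤ -1396, so 643 is unramified.
Compute (-349/643) via Euler: 294^((643-1)/2) mod 643 = 1, so (-349/643) = 1.
(-349/643) = 1, so 643 splits.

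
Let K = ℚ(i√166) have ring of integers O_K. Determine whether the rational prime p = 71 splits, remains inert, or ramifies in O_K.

remains prime (inert)

-166 mod 4 = 2, hence disc K = 4·(-166) = -664 and O_K = ℤ[√-166].
Since gcd(71, -664) = 1 the prime 71 does not ramify.
(-166/71) = 47^35 mod 71 = 70, giving Legendre symbol -1.
(-166/71) = -1, so 71 is inert.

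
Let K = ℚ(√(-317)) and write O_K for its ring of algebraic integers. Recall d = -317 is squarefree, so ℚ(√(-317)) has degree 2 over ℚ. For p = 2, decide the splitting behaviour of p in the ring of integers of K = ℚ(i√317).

-317 mod 4 = 3, hence disc K = 4·(-317) = -1268 and O_K = ℤ[√-317].
disc(K) = -1268 = 2·(-634), so p = 2 is ramified.

p ramifies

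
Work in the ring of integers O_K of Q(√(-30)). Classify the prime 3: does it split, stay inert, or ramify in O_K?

d = -30 ≡ 2 (mod 4), so O_K = ℤ[√-30] and disc(K) = 4d = -120.
disc(K) = -120 = 3·(-40), so p = 3 is ramified.

ramified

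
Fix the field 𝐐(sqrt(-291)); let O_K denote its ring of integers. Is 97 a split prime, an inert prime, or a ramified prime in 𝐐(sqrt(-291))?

-291 mod 4 = 1, hence disc K = -291 and O_K = ℤ[(1+√-291)/2].
Ramification test: 97 | -291. The prime 97 ramifies in K.

ramifies in O_K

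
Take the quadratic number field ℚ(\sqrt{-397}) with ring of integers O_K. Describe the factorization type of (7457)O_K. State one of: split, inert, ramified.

inert

d = -397 ≡ 3 (mod 4), so O_K = ℤ[√-397] and disc(K) = 4d = -1588.
Since gcd(7457, -1588) = 1 the prime 7457 does not ramify.
Euler's criterion: (-397)^3728 mod 7457 = 7456. Thus (-397|7457) = -1.
Legendre symbol -1 ⇒ 7457 is inert.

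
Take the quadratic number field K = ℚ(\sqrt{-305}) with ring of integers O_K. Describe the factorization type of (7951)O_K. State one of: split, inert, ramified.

7951 splits in O_K

Since -305 ≢ 1 mod 4, the ring of integers is ℤ[√-305] with discriminant 4·(-305) = -1220.
7951 ∤ -1220, so 7951 is unramified.
Compute (-305/7951) via Euler: 7646^((7951-1)/2) mod 7951 = 1, so (-305/7951) = 1.
(-305/7951) = 1, so 7951 splits.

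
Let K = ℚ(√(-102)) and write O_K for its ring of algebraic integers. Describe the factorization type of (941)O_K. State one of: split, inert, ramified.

Since -102 ≢ 1 mod 4, the ring of integers is ℤ[√-102] with discriminant 4·(-102) = -408.
941 ∤ -408, so 941 is unramified.
Compute (-102/941) via Euler: 839^((941-1)/2) mod 941 = 940, so (-102/941) = -1.
(-102/941) = -1, so 941 is inert.

inert — (941) stays prime in O_K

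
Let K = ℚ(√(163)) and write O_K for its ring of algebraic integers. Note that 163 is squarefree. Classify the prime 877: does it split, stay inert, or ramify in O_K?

splits completely

d = 163 ≡ 3 (mod 4), so O_K = ℤ[√163] and disc(K) = 4d = 652.
Since gcd(877, 652) = 1 the prime 877 does not ramify.
Euler's criterion: 163^438 mod 877 = 1. Thus (163|877) = 1.
d is a quadratic residue mod p, hence 877 splits in O_K.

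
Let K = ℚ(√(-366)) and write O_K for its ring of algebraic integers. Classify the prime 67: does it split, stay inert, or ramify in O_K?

d = -366 ≡ 2 (mod 4), so O_K = ℤ[√-366] and disc(K) = 4d = -1464.
disc(K) = -1464 is not divisible by 67; 67 is unramified.
Euler's criterion: (-366)^33 mod 67 = 1. Thus (-366|67) = 1.
(-366/67) = 1, so 67 splits.

p splits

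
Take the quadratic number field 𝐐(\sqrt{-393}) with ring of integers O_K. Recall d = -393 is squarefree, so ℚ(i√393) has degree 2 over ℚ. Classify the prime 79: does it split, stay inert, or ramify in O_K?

79 splits in O_K

-393 mod 4 = 3, hence disc K = 4·(-393) = -1572 and O_K = ℤ[√-393].
disc(K) = -1572 is not divisible by 79; 79 is unramified.
Legendre symbol by Euler's criterion: (-393/79) ≡ (-393)^39 ≡ 1 (mod 79), i.e. (-393/79) = 1.
Legendre symbol 1 ⇒ 79 is split.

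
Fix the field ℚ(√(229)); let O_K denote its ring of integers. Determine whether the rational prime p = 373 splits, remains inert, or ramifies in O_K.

229 mod 4 = 1, hence disc K = 229 and O_K = ℤ[(1+√229)/2].
373 ∤ 229, so 373 is unramified.
Legendre symbol by Euler's criterion: (229/373) ≡ 229^186 ≡ 1 (mod 373), i.e. (229/373) = 1.
Legendre symbol 1 ⇒ 373 is split.

p splits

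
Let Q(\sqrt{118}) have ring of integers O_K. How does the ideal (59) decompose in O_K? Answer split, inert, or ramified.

118 mod 4 = 2, hence disc K = 4·118 = 472 and O_K = ℤ[√118].
disc(K) = 472 = 59·8, so p = 59 is ramified.

59 is ramified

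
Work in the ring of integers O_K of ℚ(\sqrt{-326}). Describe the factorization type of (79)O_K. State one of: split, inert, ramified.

d = -326 ≡ 2 (mod 4), so O_K = ℤ[√-326] and disc(K) = 4d = -1304.
Since gcd(79, -1304) = 1 the prime 79 does not ramify.
Legendre symbol by Euler's criterion: (-326/79) ≡ (-326)^39 ≡ 78 (mod 79), i.e. (-326/79) = -1.
Legendre symbol -1 ⇒ 79 is inert.

inert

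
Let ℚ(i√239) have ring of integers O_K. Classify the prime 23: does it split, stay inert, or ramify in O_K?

inert — (23) stays prime in O_K

Since -239 ≡ 1 mod 4, the ring of integers is ℤ[(1+√-239)/2] with discriminant -239.
disc(K) = -239 is not divisible by 23; 23 is unramified.
Euler's criterion: (-239)^11 mod 23 = 22. Thus (-239|23) = -1.
d is a non-residue mod p, hence 23 remains inert in O_K.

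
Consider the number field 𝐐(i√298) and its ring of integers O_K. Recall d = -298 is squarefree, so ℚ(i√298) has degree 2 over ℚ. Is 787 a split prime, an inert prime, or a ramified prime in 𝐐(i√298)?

Since -298 ≢ 1 mod 4, the ring of integers is ℤ[√-298] with discriminant 4·(-298) = -1192.
Since gcd(787, -1192) = 1 the prime 787 does not ramify.
Legendre symbol by Euler's criterion: (-298/787) ≡ (-298)^393 ≡ 1 (mod 787), i.e. (-298/787) = 1.
(-298/787) = 1, so 787 splits.

split — (787) = 𝔭₁𝔭₂ with 𝔭₁ ≠ 𝔭₂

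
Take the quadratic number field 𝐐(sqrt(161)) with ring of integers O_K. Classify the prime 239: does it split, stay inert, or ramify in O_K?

Since 161 ≡ 1 mod 4, the ring of integers is ℤ[(1+√161)/2] with discriminant 161.
239 ∤ 161, so 239 is unramified.
Compute (161/239) via Euler: 161^((239-1)/2) mod 239 = 1, so (161/239) = 1.
d is a quadratic residue mod p, hence 239 splits in O_K.

split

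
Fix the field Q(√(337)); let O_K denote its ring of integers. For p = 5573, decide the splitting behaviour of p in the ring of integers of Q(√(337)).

337 mod 4 = 1, hence disc K = 337 and O_K = ℤ[(1+√337)/2].
Since gcd(5573, 337) = 1 the prime 5573 does not ramify.
Legendre symbol by Euler's criterion: (337/5573) ≡ 337^2786 ≡ 1 (mod 5573), i.e. (337/5573) = 1.
Legendre symbol 1 ⇒ 5573 is split.

split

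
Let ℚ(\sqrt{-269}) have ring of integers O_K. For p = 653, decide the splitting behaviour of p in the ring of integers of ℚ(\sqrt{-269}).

653 splits in O_K

-269 mod 4 = 3, hence disc K = 4·(-269) = -1076 and O_K = ℤ[√-269].
653 ∤ -1076, so 653 is unramified.
Legendre symbol by Euler's criterion: (-269/653) ≡ (-269)^326 ≡ 1 (mod 653), i.e. (-269/653) = 1.
(-269/653) = 1, so 653 splits.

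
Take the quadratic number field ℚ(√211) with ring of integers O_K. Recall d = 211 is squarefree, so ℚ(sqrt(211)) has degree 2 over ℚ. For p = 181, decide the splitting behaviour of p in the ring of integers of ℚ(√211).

211 mod 4 = 3, hence disc K = 4·211 = 844 and O_K = ℤ[√211].
disc(K) = 844 is not divisible by 181; 181 is unramified.
Legendre symbol by Euler's criterion: (211/181) ≡ 211^90 ≡ 180 (mod 181), i.e. (211/181) = -1.
d is a non-residue mod p, hence 181 remains inert in O_K.

inert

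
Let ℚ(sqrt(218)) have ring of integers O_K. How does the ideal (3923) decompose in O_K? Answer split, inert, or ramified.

218 mod 4 = 2, hence disc K = 4·218 = 872 and O_K = ℤ[√218].
Since gcd(3923, 872) = 1 the prime 3923 does not ramify.
Compute (218/3923) via Euler: 218^((3923-1)/2) mod 3923 = 3922, so (218/3923) = -1.
d is a non-residue mod p, hence 3923 remains inert in O_K.

3923 remains inert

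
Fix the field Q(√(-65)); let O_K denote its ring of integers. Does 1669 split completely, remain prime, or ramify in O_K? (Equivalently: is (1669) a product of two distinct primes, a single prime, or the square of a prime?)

d = -65 ≡ 3 (mod 4), so O_K = ℤ[√-65] and disc(K) = 4d = -260.
Since gcd(1669, -260) = 1 the prime 1669 does not ramify.
Compute (-65/1669) via Euler: 1604^((1669-1)/2) mod 1669 = 1668, so (-65/1669) = -1.
(-65/1669) = -1, so 1669 is inert.

p is inert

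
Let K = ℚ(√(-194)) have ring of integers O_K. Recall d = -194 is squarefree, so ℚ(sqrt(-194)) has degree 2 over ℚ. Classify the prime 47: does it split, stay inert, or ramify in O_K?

47 remains inert

Since -194 ≢ 1 mod 4, the ring of integers is ℤ[√-194] with discriminant 4·(-194) = -776.
Since gcd(47, -776) = 1 the prime 47 does not ramify.
Euler's criterion: (-194)^23 mod 47 = 46. Thus (-194|47) = -1.
Legendre symbol -1 ⇒ 47 is inert.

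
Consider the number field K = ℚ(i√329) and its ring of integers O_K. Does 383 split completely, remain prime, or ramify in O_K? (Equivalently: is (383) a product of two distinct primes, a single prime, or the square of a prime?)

-329 mod 4 = 3, hence disc K = 4·(-329) = -1316 and O_K = ℤ[√-329].
383 ∤ -1316, so 383 is unramified.
Euler's criterion: (-329)^191 mod 383 = 1. Thus (-329|383) = 1.
(-329/383) = 1, so 383 splits.

p splits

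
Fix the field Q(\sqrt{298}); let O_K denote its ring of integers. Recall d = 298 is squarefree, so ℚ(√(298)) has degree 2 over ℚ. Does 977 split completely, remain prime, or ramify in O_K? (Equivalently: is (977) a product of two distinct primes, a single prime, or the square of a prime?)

inert

d = 298 ≡ 2 (mod 4), so O_K = ℤ[√298] and disc(K) = 4d = 1192.
disc(K) = 1192 is not divisible by 977; 977 is unramified.
Compute (298/977) via Euler: 298^((977-1)/2) mod 977 = 976, so (298/977) = -1.
(298/977) = -1, so 977 is inert.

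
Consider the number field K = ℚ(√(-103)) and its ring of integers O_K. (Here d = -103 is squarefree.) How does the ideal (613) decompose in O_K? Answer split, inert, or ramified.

splits completely

d = -103 ≡ 1 (mod 4), so O_K = ℤ[(1+√-103)/2] and disc(K) = d = -103.
Since gcd(613, -103) = 1 the prime 613 does not ramify.
Euler's criterion: (-103)^306 mod 613 = 1. Thus (-103|613) = 1.
Legendre symbol 1 ⇒ 613 is split.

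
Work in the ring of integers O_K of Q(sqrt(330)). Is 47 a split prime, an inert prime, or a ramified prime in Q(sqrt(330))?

d = 330 ≡ 2 (mod 4), so O_K = ℤ[√330] and disc(K) = 4d = 1320.
Since gcd(47, 1320) = 1 the prime 47 does not ramify.
Euler's criterion: 330^23 mod 47 = 1. Thus (330|47) = 1.
Legendre symbol 1 ⇒ 47 is split.

47 splits in O_K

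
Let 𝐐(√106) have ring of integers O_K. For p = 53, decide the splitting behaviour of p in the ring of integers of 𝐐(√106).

ramified — (53) = 𝔭²

d = 106 ≡ 2 (mod 4), so O_K = ℤ[√106] and disc(K) = 4d = 424.
disc(K) = 424 = 53·8, so p = 53 is ramified.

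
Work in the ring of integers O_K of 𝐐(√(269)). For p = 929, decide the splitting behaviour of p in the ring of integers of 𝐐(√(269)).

remains prime (inert)

Since 269 ≡ 1 mod 4, the ring of integers is ℤ[(1+√269)/2] with discriminant 269.
Since gcd(929, 269) = 1 the prime 929 does not ramify.
Legendre symbol by Euler's criterion: (269/929) ≡ 269^464 ≡ 928 (mod 929), i.e. (269/929) = -1.
Legendre symbol -1 ⇒ 929 is inert.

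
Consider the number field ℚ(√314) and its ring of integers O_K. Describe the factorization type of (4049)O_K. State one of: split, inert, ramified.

4049 splits in O_K

Since 314 ≢ 1 mod 4, the ring of integers is ℤ[√314] with discriminant 4·314 = 1256.
4049 ∤ 1256, so 4049 is unramified.
(314/4049) = 314^2024 mod 4049 = 1, giving Legendre symbol 1.
(314/4049) = 1, so 4049 splits.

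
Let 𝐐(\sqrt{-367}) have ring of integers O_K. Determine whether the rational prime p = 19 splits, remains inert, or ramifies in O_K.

d = -367 ≡ 1 (mod 4), so O_K = ℤ[(1+√-367)/2] and disc(K) = d = -367.
disc(K) = -367 is not divisible by 19; 19 is unramified.
Legendre symbol by Euler's criterion: (-367/19) ≡ (-367)^9 ≡ 18 (mod 19), i.e. (-367/19) = -1.
(-367/19) = -1, so 19 is inert.

p is inert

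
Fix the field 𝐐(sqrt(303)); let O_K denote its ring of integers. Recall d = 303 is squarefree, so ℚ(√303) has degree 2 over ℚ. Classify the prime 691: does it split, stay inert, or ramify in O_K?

d = 303 ≡ 3 (mod 4), so O_K = ℤ[√303] and disc(K) = 4d = 1212.
691 ∤ 1212, so 691 is unramified.
Euler's criterion: 303^345 mod 691 = 690. Thus (303|691) = -1.
(303/691) = -1, so 691 is inert.

remains prime (inert)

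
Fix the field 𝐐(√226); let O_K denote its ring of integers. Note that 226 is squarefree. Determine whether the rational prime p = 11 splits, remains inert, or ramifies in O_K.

inert

Since 226 ≢ 1 mod 4, the ring of integers is ℤ[√226] with discriminant 4·226 = 904.
Since gcd(11, 904) = 1 the prime 11 does not ramify.
Compute (226/11) via Euler: 6^((11-1)/2) mod 11 = 10, so (226/11) = -1.
d is a non-residue mod p, hence 11 remains inert in O_K.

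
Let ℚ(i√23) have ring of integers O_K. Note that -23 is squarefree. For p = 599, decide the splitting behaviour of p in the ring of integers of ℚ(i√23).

split

d = -23 ≡ 1 (mod 4), so O_K = ℤ[(1+√-23)/2] and disc(K) = d = -23.
599 ∤ -23, so 599 is unramified.
Compute (-23/599) via Euler: 576^((599-1)/2) mod 599 = 1, so (-23/599) = 1.
d is a quadratic residue mod p, hence 599 splits in O_K.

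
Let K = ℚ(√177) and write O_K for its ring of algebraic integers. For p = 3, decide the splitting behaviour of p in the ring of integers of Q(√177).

d = 177 ≡ 1 (mod 4), so O_K = ℤ[(1+√177)/2] and disc(K) = d = 177.
disc(K) = 177 = 3·59, so p = 3 is ramified.

ramifies in O_K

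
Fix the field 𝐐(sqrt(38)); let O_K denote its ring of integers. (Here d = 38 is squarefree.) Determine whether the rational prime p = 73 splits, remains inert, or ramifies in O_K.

splits completely

Since 38 ≢ 1 mod 4, the ring of integers is ℤ[√38] with discriminant 4·38 = 152.
73 ∤ 152, so 73 is unramified.
Euler's criterion: 38^36 mod 73 = 1. Thus (38|73) = 1.
(38/73) = 1, so 73 splits.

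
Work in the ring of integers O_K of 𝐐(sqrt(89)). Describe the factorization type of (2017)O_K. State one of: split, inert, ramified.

Since 89 ≡ 1 mod 4, the ring of integers is ℤ[(1+√89)/2] with discriminant 89.
disc(K) = 89 is not divisible by 2017; 2017 is unramified.
Euler's criterion: 89^1008 mod 2017 = 2016. Thus (89|2017) = -1.
(89/2017) = -1, so 2017 is inert.

inert — (2017) stays prime in O_K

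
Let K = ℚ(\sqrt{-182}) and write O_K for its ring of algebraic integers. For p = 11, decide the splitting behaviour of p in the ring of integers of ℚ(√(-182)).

Since -182 ≢ 1 mod 4, the ring of integers is ℤ[√-182] with discriminant 4·(-182) = -728.
11 ∤ -728, so 11 is unramified.
(-182/11) = 5^5 mod 11 = 1, giving Legendre symbol 1.
(-182/11) = 1, so 11 splits.

splits completely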